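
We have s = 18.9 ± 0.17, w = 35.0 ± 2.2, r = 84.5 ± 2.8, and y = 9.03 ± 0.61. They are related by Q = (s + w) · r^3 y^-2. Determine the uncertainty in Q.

68900

Let u = s + w = 53.9. δu = √(δs² + δw²) = √(0.0289 + 4.84) = 2.21, so δu/u = 0.0409.
Q is then a monomial in u, r, y:
δQ/Q = √((δu/u)² + (3·δr/r)² + (-2·δy/y)²) = √(0.00168 + 0.00988 + 0.0183) = 0.173
Q = 3.99e+05, so δQ = 0.173 × 3.99e+05 = 68900.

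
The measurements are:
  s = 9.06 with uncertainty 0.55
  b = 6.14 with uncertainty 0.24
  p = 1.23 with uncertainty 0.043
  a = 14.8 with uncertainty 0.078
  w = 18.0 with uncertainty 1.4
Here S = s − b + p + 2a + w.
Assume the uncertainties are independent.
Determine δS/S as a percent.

2.96%

For a sum/difference, combine absolute errors in quadrature:
  (δs)² = 0.303;  (δb)² = 0.0576;  (δp)² = 0.00185;  (2·δa)² = 0.0243;  (δw)² = 1.96
δS = √(2.35) = 1.53
S = 51.8, so δS/S = 1.53/51.8 = 0.0296.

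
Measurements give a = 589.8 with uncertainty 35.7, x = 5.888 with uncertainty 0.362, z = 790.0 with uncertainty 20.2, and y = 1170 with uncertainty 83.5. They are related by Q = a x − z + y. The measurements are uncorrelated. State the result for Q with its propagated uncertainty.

3853 ± 312

Let p = a·x = 3473. δp/p = √((1·δa/a)² + (1·δx/x)²) = √(0.00366 + 0.00378) = 0.0863, so δp = 300.
Q = p − z + y: δQ = √(δp² + δz² + δy²) = √(89800 + 408 + 6970) = 312
Q = 3853.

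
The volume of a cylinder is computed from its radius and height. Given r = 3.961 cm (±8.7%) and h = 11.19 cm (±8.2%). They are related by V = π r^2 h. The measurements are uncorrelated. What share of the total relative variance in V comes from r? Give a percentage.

(δV/V)² = (2·δr/r)² + (1·δh/h)²
  r term: (2×0.0870)² = 0.0303
  h term: (1×0.0820)² = 0.00672
Total = 0.0370. Share from r = 0.0303/0.0370 = 0.818.

81.8%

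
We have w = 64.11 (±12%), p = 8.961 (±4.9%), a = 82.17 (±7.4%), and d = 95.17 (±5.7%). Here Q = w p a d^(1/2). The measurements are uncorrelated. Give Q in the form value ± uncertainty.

Products/powers → add relative errors in quadrature, weighted by exponent:
  (1·δw/w)² = (1×0.120)² = 0.0144;  (1·δp/p)² = (1×0.0490)² = 0.00240;  (1·δa/a)² = (1×0.0740)² = 0.00548;  (½·δd/d)² = (0.5×0.0570)² = 0.000812
δQ/Q = √(0.0231) = 0.152
Q = 460500, so δQ = 0.152 × 460500 = 70000.

460500 ± 70000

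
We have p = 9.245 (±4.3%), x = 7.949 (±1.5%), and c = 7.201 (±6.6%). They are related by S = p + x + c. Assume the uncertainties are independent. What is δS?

0.631

For a sum/difference, combine absolute errors in quadrature:
  (δp)² = 0.158;  (δx)² = 0.0142;  (δc)² = 0.226
δS = √(0.398) = 0.631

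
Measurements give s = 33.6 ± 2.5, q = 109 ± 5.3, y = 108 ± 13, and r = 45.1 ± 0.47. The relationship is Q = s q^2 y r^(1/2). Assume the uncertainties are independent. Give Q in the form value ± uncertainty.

(2.90 ± 0.497) × 10^8

Products/powers → add relative errors in quadrature, weighted by exponent:
  (1·δs/s)² = (1×0.0744)² = 0.00554;  (2·δq/q)² = (2×0.0486)² = 0.00946;  (1·δy/y)² = (1×0.120)² = 0.0145;  (½·δr/r)² = (0.5×0.0104)² = 2.72e-05
δQ/Q = √(0.0295) = 0.172
Q = 2.9e+08, so δQ = 0.172 × 2.9e+08 = 4.97e+07.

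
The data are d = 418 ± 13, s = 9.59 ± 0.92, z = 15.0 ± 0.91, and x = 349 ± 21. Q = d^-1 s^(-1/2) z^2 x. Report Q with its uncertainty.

60.7 ± 8.92

For a monomial Q ∝ d^-1, s^(-1/2), z^2, x, fractional errors add in quadrature:
  (-1·δd/d)² = (-1×0.0311)² = 0.000967;  (−½·δs/s)² = (-0.5×0.0959)² = 0.00230;  (2·δz/z)² = (2×0.0607)² = 0.0147;  (1·δx/x)² = (1×0.0602)² = 0.00362
δQ/Q = √(0.0216) = 0.147
Q = 60.7, so δQ = 0.147 × 60.7 = 8.92.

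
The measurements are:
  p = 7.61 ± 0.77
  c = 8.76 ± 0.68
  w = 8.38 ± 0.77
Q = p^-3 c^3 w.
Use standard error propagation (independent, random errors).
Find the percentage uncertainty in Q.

For a monomial Q ∝ p^-3, c^3, w, fractional errors add in quadrature:
  (-3·δp/p)² = (-3×0.101)² = 0.0921;  (3·δc/c)² = (3×0.0776)² = 0.0542;  (1·δw/w)² = (1×0.0919)² = 0.00844
δQ/Q = √(0.155) = 0.393

39.3%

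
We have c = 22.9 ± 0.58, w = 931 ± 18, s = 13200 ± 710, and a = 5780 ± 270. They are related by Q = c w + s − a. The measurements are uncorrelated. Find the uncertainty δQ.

Let p = c·w = 21300. δp/p = √((1·δc/c)² + (1·δw/w)²) = √(0.000641 + 0.000374) = 0.0319, so δp = 679.
Q = p + s − a: δQ = √(δp² + δs² + δa²) = √(4.61e+05 + 5.04e+05 + 72900) = 1020

1020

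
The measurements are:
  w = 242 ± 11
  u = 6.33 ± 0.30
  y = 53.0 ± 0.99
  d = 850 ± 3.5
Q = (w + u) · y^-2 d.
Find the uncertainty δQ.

4.37

Let h = w + u = 248. δh = √(δw² + δu²) = √(121 + 0.0900) = 11.0, so δh/h = 0.0443.
Q is then a monomial in h, y, d:
δQ/Q = √((δh/h)² + (-2·δy/y)² + (1·δd/d)²) = √(0.00196 + 0.00140 + 1.7e-05) = 0.0581
Q = 75.1, so δQ = 0.0581 × 75.1 = 4.37.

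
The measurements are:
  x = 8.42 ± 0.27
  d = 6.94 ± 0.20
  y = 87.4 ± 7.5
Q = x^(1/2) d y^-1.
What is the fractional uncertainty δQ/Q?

Q is a product of powers, so relative uncertainties combine in quadrature:
  (½·δx/x)² = (0.5×0.0321)² = 0.000257;  (1·δd/d)² = (1×0.0288)² = 0.000831;  (-1·δy/y)² = (-1×0.0858)² = 0.00736
δQ/Q = √(0.00845) = 0.0919

0.0919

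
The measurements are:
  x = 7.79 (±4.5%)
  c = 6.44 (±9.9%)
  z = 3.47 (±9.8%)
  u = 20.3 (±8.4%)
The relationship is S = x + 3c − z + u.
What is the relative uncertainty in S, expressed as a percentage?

5.94%

Absolute uncertainties add in quadrature for a linear combination:
  (δx)² = 0.123;  (3·δc)² = 3.66;  (δz)² = 0.116;  (δu)² = 2.91
δS = √(6.80) = 2.61
S = 43.9, so δS/S = 2.61/43.9 = 0.0594.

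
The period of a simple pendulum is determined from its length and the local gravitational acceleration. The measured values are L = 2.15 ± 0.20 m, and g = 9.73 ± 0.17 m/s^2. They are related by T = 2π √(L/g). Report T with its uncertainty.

T is a product of powers, so relative uncertainties combine in quadrature:
  (½·δL/L)² = (0.5×0.0930)² = 0.00216;  (−½·δg/g)² = (-0.5×0.0175)² = 7.63e-05
δT/T = √(0.00224) = 0.0473
T = 2.95 s, so δT = 0.0473 × 2.95 = 0.140 s.

2.95 ± 0.140 s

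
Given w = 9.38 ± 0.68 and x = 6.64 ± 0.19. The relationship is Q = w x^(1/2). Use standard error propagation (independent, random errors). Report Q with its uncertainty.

24.2 ± 1.79

Products/powers → add relative errors in quadrature, weighted by exponent:
  (1·δw/w)² = (1×0.0725)² = 0.00526;  (½·δx/x)² = (0.5×0.0286)² = 0.000205
δQ/Q = √(0.00546) = 0.0739
Q = 24.2, so δQ = 0.0739 × 24.2 = 1.79.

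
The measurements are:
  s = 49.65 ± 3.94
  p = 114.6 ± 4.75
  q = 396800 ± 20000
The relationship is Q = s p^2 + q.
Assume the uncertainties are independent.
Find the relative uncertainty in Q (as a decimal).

0.0738

Let w = s·p^2 = 652100. δw/w = √((1·δs/s)² + (2·δp/p)²) = √(0.00630 + 0.00687) = 0.115, so δw = 74800.
Q = w + q: δQ = √(δw² + δq²) = √(5.6e+09 + 4e+08) = 77500
Q = 1.049e+06, so δQ/Q = 77500/1.049e+06 = 0.0738.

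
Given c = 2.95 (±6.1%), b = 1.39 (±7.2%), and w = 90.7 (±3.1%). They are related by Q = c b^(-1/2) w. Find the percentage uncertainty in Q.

7.73%

Each factor contributes (exponent × relative error)² to (δQ/Q)²:
  (1·δc/c)² = (1×0.0610)² = 0.00372;  (−½·δb/b)² = (-0.5×0.0720)² = 0.00130;  (1·δw/w)² = (1×0.0310)² = 0.000961
δQ/Q = √(0.00598) = 0.0773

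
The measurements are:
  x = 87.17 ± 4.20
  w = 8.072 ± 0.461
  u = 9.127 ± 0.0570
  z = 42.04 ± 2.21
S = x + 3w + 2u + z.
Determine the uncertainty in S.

Each term contributes (cᵢ δxᵢ)² to (δS)²:
  (δx)² = 17.6;  (3·δw)² = 1.91;  (2·δu)² = 0.0130;  (δz)² = 4.88
δS = √(24.4) = 4.94

4.94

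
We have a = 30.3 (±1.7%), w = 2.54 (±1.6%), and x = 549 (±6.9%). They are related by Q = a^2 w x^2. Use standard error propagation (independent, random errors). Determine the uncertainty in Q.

Products/powers → add relative errors in quadrature, weighted by exponent:
  (2·δa/a)² = (2×0.0170)² = 0.00116;  (1·δw/w)² = (1×0.0160)² = 0.000256;  (2·δx/x)² = (2×0.0690)² = 0.0190
δQ/Q = √(0.0205) = 0.143
Q = 7.03e+08, so δQ = 0.143 × 7.03e+08 = 1.01e+08.

1.01e+08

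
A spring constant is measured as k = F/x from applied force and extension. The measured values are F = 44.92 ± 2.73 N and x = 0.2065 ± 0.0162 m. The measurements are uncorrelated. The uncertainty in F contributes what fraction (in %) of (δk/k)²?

(δk/k)² = (1·δF/F)² + (-1·δx/x)²
  F term: (1×0.0608)² = 0.00369
  x term: (-1×0.0785)² = 0.00615
Total = 0.00985. Share from F = 0.00369/0.00985 = 0.375.

37.5%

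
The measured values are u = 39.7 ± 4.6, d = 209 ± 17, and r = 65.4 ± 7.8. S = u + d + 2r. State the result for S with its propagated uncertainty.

380 ± 23.5

Each term contributes (cᵢ δxᵢ)² to (δS)²:
  (δu)² = 21.2;  (δd)² = 289;  (2·δr)² = 243
δS = √(554) = 23.5
S = 380.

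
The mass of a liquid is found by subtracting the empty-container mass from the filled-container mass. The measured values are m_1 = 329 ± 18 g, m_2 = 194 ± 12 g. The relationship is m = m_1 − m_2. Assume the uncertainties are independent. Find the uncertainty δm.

21.6 g

Sums and differences: (δm)² = Σ (cᵢ δxᵢ)².
  (δm_1)² = 324;  (δm_2)² = 144
δm = √(468) = 21.6 g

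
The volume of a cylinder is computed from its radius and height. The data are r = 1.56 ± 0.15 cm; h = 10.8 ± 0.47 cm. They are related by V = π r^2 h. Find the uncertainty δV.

Since V is a product/quotient, work with relative uncertainties:
  (2·δr/r)² = (2×0.0962)² = 0.0370;  (1·δh/h)² = (1×0.0435)² = 0.00189
δV/V = √(0.0389) = 0.197
V = 82.6 cm^3, so δV = 0.197 × 82.6 = 16.3 cm^3.

16.3 cm^3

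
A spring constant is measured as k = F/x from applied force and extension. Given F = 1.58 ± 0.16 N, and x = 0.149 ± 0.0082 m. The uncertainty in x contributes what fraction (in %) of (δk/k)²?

(δk/k)² = (1·δF/F)² + (-1·δx/x)²
  F term: (1×0.101)² = 0.0103
  x term: (-1×0.0550)² = 0.00303
Total = 0.0133. Share from x = 0.00303/0.0133 = 0.228.

22.8%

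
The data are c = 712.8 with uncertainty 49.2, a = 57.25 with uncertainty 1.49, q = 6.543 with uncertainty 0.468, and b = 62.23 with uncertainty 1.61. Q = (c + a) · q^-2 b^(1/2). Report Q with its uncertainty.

141.9 ± 22.3

Let u = c + a = 770.0. δu = √(δc² + δa²) = √(2420 + 2.22) = 49.2, so δu/u = 0.0639.
Q is then a monomial in u, q, b:
δQ/Q = √((δu/u)² + (-2·δq/q)² + (½·δb/b)²) = √(0.00409 + 0.0205 + 0.000167) = 0.157
Q = 141.9, so δQ = 0.157 × 141.9 = 22.3.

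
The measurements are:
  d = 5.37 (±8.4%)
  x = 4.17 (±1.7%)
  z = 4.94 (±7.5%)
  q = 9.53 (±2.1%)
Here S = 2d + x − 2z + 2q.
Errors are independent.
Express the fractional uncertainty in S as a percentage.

5.13%

For a sum/difference, combine absolute errors in quadrature:
  (2·δd)² = 0.814;  (δx)² = 0.00503;  (2·δz)² = 0.549;  (2·δq)² = 0.160
δS = √(1.53) = 1.24
S = 24.1, so δS/S = 1.24/24.1 = 0.0513.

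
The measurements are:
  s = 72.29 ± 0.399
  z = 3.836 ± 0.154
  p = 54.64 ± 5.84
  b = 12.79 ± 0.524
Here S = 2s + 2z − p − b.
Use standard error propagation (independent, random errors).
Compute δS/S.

0.0699

Sums and differences: (δS)² = Σ (cᵢ δxᵢ)².
  (2·δs)² = 0.637;  (2·δz)² = 0.0949;  (δp)² = 34.1;  (δb)² = 0.275
δS = √(35.1) = 5.93
S = 84.82, so δS/S = 5.93/84.82 = 0.0699.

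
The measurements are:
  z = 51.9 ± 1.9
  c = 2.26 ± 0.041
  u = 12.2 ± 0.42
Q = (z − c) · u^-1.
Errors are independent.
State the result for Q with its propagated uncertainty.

4.07 ± 0.209

Let w = z − c = 49.6. δw = √(δz² + δc²) = √(3.61 + 0.00168) = 1.90, so δw/w = 0.0383.
Q is then a monomial in w, u:
δQ/Q = √((δw/w)² + (-1·δu/u)²) = √(0.00147 + 0.00119) = 0.0515
Q = 4.07, so δQ = 0.0515 × 4.07 = 0.209.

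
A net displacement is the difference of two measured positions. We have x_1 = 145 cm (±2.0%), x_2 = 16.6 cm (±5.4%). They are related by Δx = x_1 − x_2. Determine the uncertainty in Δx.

Each term contributes (cᵢ δxᵢ)² to (δΔx)²:
  (δx_1)² = 8.41;  (δx_2)² = 0.804
δΔx = √(9.21) = 3.04 cm

3.04 cm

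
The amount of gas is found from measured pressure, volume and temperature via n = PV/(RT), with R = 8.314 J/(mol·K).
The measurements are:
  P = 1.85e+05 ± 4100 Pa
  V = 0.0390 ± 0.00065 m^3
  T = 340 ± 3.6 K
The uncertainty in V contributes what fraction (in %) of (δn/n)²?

(δn/n)² = (1·δP/P)² + (1·δV/V)² + (-1·δT/T)²
  P term: (1×0.0222)² = 0.000491
  V term: (1×0.0167)² = 0.000278
  T term: (-1×0.0106)² = 0.000112
Total = 0.000881. Share from V = 0.000278/0.000881 = 0.315.

31.5%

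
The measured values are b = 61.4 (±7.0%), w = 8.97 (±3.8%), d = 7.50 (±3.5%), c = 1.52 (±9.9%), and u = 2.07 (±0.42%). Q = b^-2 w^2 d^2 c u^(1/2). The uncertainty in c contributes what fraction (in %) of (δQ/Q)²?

(δQ/Q)² = (-2·δb/b)² + (2·δw/w)² + (2·δd/d)² + (1·δc/c)² + (½·δu/u)²
  b term: (-2×0.0700)² = 0.0196
  w term: (2×0.0380)² = 0.00578
  d term: (2×0.0350)² = 0.00490
  c term: (1×0.0990)² = 0.00980
  u term: (0.5×0.00420)² = 4.41e-06
Total = 0.0401. Share from c = 0.00980/0.0401 = 0.245.

24.5%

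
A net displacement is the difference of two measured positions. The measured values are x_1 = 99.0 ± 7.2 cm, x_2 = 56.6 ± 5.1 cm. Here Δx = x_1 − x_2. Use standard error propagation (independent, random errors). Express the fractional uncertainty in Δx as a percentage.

Δx is a linear combination, so absolute uncertainties add in quadrature:
  (δx_1)² = 51.8;  (δx_2)² = 26.0
δΔx = √(77.8) = 8.82 cm
Δx = 42.4 cm, so δΔx/Δx = 8.82/42.4 = 0.208.

20.8%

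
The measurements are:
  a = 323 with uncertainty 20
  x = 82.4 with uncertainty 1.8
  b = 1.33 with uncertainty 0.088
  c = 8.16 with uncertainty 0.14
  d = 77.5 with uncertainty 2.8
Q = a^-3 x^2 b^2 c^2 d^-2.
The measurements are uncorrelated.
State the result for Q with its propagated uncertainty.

(3.95 ± 0.970) × 10^-6

Each factor contributes (exponent × relative error)² to (δQ/Q)²:
  (-3·δa/a)² = (-3×0.0619)² = 0.0345;  (2·δx/x)² = (2×0.0218)² = 0.00191;  (2·δb/b)² = (2×0.0662)² = 0.0175;  (2·δc/c)² = (2×0.0172)² = 0.00118;  (-2·δd/d)² = (-2×0.0361)² = 0.00522
δQ/Q = √(0.0603) = 0.246
Q = 3.95e-06, so δQ = 0.246 × 3.95e-06 = 9.7e-07.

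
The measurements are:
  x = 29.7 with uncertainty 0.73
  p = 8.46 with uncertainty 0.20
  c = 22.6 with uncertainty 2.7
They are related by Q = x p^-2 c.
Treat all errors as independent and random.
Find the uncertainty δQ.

Each factor contributes (exponent × relative error)² to (δQ/Q)²:
  (1·δx/x)² = (1×0.0246)² = 0.000604;  (-2·δp/p)² = (-2×0.0236)² = 0.00224;  (1·δc/c)² = (1×0.119)² = 0.0143
δQ/Q = √(0.0171) = 0.131
Q = 9.38, so δQ = 0.131 × 9.38 = 1.23.

1.23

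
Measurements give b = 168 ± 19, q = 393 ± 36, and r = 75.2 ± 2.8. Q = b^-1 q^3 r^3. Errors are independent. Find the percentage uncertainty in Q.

31.7%

Q is a product of powers, so relative uncertainties combine in quadrature:
  (-1·δb/b)² = (-1×0.113)² = 0.0128;  (3·δq/q)² = (3×0.0916)² = 0.0755;  (3·δr/r)² = (3×0.0372)² = 0.0125
δQ/Q = √(0.101) = 0.317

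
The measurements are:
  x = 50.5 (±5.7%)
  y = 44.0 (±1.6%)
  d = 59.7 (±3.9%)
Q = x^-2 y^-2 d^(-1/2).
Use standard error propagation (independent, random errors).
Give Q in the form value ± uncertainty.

Relative error in a monomial: (δQ/Q)² = Σ (nᵢ · δxᵢ/xᵢ)².
  (-2·δx/x)² = (-2×0.0570)² = 0.0130;  (-2·δy/y)² = (-2×0.0160)² = 0.00102;  (−½·δd/d)² = (-0.5×0.0390)² = 0.000380
δQ/Q = √(0.0144) = 0.120
Q = 2.62e-08, so δQ = 0.120 × 2.62e-08 = 3.15e-09.

(2.62 ± 0.315) × 10^-8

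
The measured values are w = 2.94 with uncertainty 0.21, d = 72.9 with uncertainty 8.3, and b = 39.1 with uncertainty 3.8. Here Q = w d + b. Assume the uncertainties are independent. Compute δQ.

Let p = w·d = 214. δp/p = √((1·δw/w)² + (1·δd/d)²) = √(0.00510 + 0.0130) = 0.134, so δp = 28.8.
Q = p + b: δQ = √(δp² + δb²) = √(830 + 14.4) = 29.1

29.1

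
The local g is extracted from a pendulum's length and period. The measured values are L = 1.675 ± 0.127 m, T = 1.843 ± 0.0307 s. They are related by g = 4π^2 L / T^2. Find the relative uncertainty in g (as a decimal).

For a monomial g ∝ L, T^-2, fractional errors add in quadrature:
  (1·δL/L)² = (1×0.0758)² = 0.00575;  (-2·δT/T)² = (-2×0.0167)² = 0.00111
δg/g = √(0.00686) = 0.0828

0.0828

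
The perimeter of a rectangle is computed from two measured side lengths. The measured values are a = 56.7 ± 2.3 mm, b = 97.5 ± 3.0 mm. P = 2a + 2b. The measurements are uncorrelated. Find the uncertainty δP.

7.56 mm

Absolute uncertainties add in quadrature for a linear combination:
  (2·δa)² = 21.2;  (2·δb)² = 36.0
δP = √(57.2) = 7.56 mm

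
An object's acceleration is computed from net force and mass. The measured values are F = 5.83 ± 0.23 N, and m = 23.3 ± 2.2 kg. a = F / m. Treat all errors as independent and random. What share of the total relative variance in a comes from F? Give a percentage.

(δa/a)² = (1·δF/F)² + (-1·δm/m)²
  F term: (1×0.0395)² = 0.00156
  m term: (-1×0.0944)² = 0.00892
Total = 0.0105. Share from F = 0.00156/0.0105 = 0.149.

14.9%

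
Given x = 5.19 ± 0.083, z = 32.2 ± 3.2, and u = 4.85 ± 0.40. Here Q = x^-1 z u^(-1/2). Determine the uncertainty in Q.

Products/powers → add relative errors in quadrature, weighted by exponent:
  (-1·δx/x)² = (-1×0.0160)² = 0.000256;  (1·δz/z)² = (1×0.0994)² = 0.00988;  (−½·δu/u)² = (-0.5×0.0825)² = 0.00170
δQ/Q = √(0.0118) = 0.109
Q = 2.82, so δQ = 0.109 × 2.82 = 0.306.

0.306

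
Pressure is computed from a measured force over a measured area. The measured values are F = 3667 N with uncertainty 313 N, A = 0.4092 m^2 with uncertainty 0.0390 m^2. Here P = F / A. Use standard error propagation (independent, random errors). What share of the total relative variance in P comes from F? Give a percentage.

(δP/P)² = (1·δF/F)² + (-1·δA/A)²
  F term: (1×0.0854)² = 0.00729
  A term: (-1×0.0953)² = 0.00908
Total = 0.0164. Share from F = 0.00729/0.0164 = 0.445.

44.5%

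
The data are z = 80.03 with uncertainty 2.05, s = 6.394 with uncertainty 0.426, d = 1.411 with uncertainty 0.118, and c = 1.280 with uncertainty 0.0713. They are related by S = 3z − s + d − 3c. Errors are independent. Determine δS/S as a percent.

2.67%

For a sum/difference, combine absolute errors in quadrature:
  (3·δz)² = 37.8;  (δs)² = 0.181;  (δd)² = 0.0139;  (3·δc)² = 0.0458
δS = √(38.1) = 6.17
S = 231.3, so δS/S = 6.17/231.3 = 0.0267.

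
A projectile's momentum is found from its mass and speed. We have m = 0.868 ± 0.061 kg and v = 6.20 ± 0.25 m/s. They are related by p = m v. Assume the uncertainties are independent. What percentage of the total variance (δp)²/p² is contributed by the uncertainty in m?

75.2%

(δp/p)² = (1·δm/m)² + (1·δv/v)²
  m term: (1×0.0703)² = 0.00494
  v term: (1×0.0403)² = 0.00163
Total = 0.00656. Share from m = 0.00494/0.00656 = 0.752.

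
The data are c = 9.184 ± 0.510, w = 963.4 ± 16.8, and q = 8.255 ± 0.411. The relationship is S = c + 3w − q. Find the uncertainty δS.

50.4

Each term contributes (cᵢ δxᵢ)² to (δS)²:
  (δc)² = 0.260;  (3·δw)² = 2540;  (δq)² = 0.169
δS = √(2540) = 50.4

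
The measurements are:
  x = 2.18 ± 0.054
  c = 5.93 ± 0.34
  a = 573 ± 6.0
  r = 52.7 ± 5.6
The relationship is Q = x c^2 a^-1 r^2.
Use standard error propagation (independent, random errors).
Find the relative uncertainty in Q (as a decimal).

0.243

Each factor contributes (exponent × relative error)² to (δQ/Q)²:
  (1·δx/x)² = (1×0.0248)² = 0.000614;  (2·δc/c)² = (2×0.0573)² = 0.0131;  (-1·δa/a)² = (-1×0.0105)² = 0.000110;  (2·δr/r)² = (2×0.106)² = 0.0452
δQ/Q = √(0.0590) = 0.243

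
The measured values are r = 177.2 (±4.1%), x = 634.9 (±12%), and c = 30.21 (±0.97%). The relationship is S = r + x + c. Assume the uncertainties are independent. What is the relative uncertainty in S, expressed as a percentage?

For a sum/difference, combine absolute errors in quadrature:
  (δr)² = 52.8;  (δx)² = 5800;  (δc)² = 0.0859
δS = √(5860) = 76.5
S = 842.3, so δS/S = 76.5/842.3 = 0.0909.

9.09%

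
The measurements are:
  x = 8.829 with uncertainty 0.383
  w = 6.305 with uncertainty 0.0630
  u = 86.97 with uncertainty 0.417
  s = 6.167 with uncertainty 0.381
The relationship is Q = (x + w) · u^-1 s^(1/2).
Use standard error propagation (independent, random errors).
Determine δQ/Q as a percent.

4.04%

Let h = x + w = 15.13. δh = √(δx² + δw²) = √(0.147 + 0.00397) = 0.388, so δh/h = 0.0256.
Q is then a monomial in h, u, s:
δQ/Q = √((δh/h)² + (-1·δu/u)² + (½·δs/s)²) = √(0.000658 + 2.3e-05 + 0.000954) = 0.0404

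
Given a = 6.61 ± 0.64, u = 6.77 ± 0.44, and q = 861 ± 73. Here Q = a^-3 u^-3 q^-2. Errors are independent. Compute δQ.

5.85e-12

Since Q is a product/quotient, work with relative uncertainties:
  (-3·δa/a)² = (-3×0.0968)² = 0.0844;  (-3·δu/u)² = (-3×0.0650)² = 0.0380;  (-2·δq/q)² = (-2×0.0848)² = 0.0288
δQ/Q = √(0.151) = 0.389
Q = 1.51e-11, so δQ = 0.389 × 1.51e-11 = 5.85e-12.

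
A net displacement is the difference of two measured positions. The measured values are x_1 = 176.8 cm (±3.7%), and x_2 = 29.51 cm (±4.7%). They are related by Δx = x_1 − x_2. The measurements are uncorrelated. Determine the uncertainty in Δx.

Absolute uncertainties add in quadrature for a linear combination:
  (δx_1)² = 42.8;  (δx_2)² = 1.92
δΔx = √(44.7) = 6.69 cm

6.69 cm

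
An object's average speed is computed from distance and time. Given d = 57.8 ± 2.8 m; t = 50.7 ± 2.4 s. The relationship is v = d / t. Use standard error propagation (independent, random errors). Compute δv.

Since v is a product/quotient, work with relative uncertainties:
  (1·δd/d)² = (1×0.0484)² = 0.00235;  (-1·δt/t)² = (-1×0.0473)² = 0.00224
δv/v = √(0.00459) = 0.0677
v = 1.14 m/s, so δv = 0.0677 × 1.14 = 0.0772 m/s.

0.0772 m/s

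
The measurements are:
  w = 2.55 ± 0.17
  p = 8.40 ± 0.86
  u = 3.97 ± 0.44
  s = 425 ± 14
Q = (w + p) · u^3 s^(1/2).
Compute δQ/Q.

0.342

Let h = w + p = 10.9. δh = √(δw² + δp²) = √(0.0289 + 0.740) = 0.877, so δh/h = 0.0801.
Q is then a monomial in h, u, s:
δQ/Q = √((δh/h)² + (3·δu/u)² + (½·δs/s)²) = √(0.00641 + 0.111 + 0.000271) = 0.342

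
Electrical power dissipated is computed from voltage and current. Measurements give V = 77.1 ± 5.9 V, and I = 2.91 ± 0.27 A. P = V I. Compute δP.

27.0 W

For a monomial P ∝ V, I, fractional errors add in quadrature:
  (1·δV/V)² = (1×0.0765)² = 0.00586;  (1·δI/I)² = (1×0.0928)² = 0.00861
δP/P = √(0.0145) = 0.120
P = 224 W, so δP = 0.120 × 224 = 27.0 W.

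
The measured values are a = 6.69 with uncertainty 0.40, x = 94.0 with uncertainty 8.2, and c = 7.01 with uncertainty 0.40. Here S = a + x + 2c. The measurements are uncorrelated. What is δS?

Each term contributes (cᵢ δxᵢ)² to (δS)²:
  (δa)² = 0.160;  (δx)² = 67.2;  (2·δc)² = 0.640
δS = √(68.0) = 8.25

8.25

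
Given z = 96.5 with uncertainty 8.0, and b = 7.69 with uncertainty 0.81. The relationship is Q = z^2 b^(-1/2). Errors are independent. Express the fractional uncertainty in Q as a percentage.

17.4%

Each factor contributes (exponent × relative error)² to (δQ/Q)²:
  (2·δz/z)² = (2×0.0829)² = 0.0275;  (−½·δb/b)² = (-0.5×0.105)² = 0.00277
δQ/Q = √(0.0303) = 0.174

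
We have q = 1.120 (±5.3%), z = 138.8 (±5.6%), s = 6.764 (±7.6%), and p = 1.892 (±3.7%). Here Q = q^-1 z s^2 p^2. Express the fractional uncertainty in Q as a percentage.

18.6%

Since Q is a product/quotient, work with relative uncertainties:
  (-1·δq/q)² = (-1×0.0530)² = 0.00281;  (1·δz/z)² = (1×0.0560)² = 0.00314;  (2·δs/s)² = (2×0.0760)² = 0.0231;  (2·δp/p)² = (2×0.0370)² = 0.00548
δQ/Q = √(0.0345) = 0.186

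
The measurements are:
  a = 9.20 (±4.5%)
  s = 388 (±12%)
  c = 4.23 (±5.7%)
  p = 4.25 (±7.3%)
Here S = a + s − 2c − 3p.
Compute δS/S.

0.124

Each term contributes (cᵢ δxᵢ)² to (δS)²:
  (δa)² = 0.171;  (δs)² = 2170;  (2·δc)² = 0.233;  (3·δp)² = 0.866
δS = √(2170) = 46.6
S = 376, so δS/S = 46.6/376 = 0.124.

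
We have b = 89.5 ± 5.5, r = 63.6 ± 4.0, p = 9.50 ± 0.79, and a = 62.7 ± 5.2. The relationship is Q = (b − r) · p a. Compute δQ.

Let u = b − r = 25.9. δu = √(δb² + δr²) = √(30.2 + 16.0) = 6.80, so δu/u = 0.263.
Q is then a monomial in u, p, a:
δQ/Q = √((δu/u)² + (1·δp/p)² + (1·δa/a)²) = √(0.0689 + 0.00692 + 0.00688) = 0.288
Q = 15400, so δQ = 0.288 × 15400 = 4440.

4440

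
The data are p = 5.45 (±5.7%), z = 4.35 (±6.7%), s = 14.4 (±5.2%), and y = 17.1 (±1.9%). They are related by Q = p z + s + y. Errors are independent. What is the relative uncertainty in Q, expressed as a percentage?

Let w = p·z = 23.7. δw/w = √((1·δp/p)² + (1·δz/z)²) = √(0.00325 + 0.00449) = 0.0880, so δw = 2.09.
Q = w + s + y: δQ = √(δw² + δs² + δy²) = √(4.35 + 0.561 + 0.106) = 2.24
Q = 55.2, so δQ/Q = 2.24/55.2 = 0.0406.

4.06%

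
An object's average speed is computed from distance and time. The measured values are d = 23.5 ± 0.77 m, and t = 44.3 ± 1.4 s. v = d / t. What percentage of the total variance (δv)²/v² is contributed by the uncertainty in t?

48.2%

(δv/v)² = (1·δd/d)² + (-1·δt/t)²
  d term: (1×0.0328)² = 0.00107
  t term: (-1×0.0316)² = 0.000999
Total = 0.00207. Share from t = 0.000999/0.00207 = 0.482.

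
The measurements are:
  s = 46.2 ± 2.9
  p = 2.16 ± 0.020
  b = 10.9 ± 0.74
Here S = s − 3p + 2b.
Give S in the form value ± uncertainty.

61.5 ± 3.26

Absolute uncertainties add in quadrature for a linear combination:
  (δs)² = 8.41;  (3·δp)² = 0.00360;  (2·δb)² = 2.19
δS = √(10.6) = 3.26
S = 61.5.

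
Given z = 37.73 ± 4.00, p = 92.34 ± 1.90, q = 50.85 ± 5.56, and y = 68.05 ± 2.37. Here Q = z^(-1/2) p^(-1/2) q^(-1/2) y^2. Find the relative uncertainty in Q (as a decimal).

Each factor contributes (exponent × relative error)² to (δQ/Q)²:
  (−½·δz/z)² = (-0.5×0.106)² = 0.00281;  (−½·δp/p)² = (-0.5×0.0206)² = 0.000106;  (−½·δq/q)² = (-0.5×0.109)² = 0.00299;  (2·δy/y)² = (2×0.0348)² = 0.00485
δQ/Q = √(0.0108) = 0.104

0.104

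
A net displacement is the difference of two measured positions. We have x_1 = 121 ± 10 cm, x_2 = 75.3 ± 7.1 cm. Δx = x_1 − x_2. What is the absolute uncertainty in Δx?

12.3 cm

Sums and differences: (δΔx)² = Σ (cᵢ δxᵢ)².
  (δx_1)² = 100;  (δx_2)² = 50.4
δΔx = √(150) = 12.3 cm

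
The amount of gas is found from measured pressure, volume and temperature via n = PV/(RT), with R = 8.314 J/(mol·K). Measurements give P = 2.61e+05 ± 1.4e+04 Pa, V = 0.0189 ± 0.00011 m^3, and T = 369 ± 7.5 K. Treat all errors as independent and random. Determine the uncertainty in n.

Each factor contributes (exponent × relative error)² to (δn/n)²:
  (1·δP/P)² = (1×0.0536)² = 0.00288;  (1·δV/V)² = (1×0.00582)² = 3.39e-05;  (-1·δT/T)² = (-1×0.0203)² = 0.000413
δn/n = √(0.00332) = 0.0577
n = 1.61 mol, so δn = 0.0577 × 1.61 = 0.0927 mol.

0.0927 mol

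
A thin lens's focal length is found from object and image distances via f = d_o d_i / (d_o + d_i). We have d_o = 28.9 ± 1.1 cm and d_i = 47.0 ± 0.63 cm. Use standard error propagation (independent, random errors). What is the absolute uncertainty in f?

0.432 cm

∂f/∂d_o = (d_i/(d_o+d_i))² = 0.383;  ∂f/∂d_i = (d_o/(d_o+d_i))² = 0.145
δf = √((∂f/∂d_o · δd_o)² + (∂f/∂d_i · δd_i)²) = √(0.178 + 0.00834) = 0.432 cm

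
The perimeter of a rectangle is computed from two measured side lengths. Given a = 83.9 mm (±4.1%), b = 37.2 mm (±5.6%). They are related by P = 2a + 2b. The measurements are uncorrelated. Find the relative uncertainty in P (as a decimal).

0.0332

Sums and differences: (δP)² = Σ (cᵢ δxᵢ)².
  (2·δa)² = 47.3;  (2·δb)² = 17.4
δP = √(64.7) = 8.04 mm
P = 242 mm, so δP/P = 8.04/242 = 0.0332.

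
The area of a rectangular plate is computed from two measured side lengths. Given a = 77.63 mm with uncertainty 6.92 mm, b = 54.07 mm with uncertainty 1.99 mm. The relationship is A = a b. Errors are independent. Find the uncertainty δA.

405 mm^2

Since A is a product/quotient, work with relative uncertainties:
  (1·δa/a)² = (1×0.0891)² = 0.00795;  (1·δb/b)² = (1×0.0368)² = 0.00135
δA/A = √(0.00930) = 0.0964
A = 4197 mm^2, so δA = 0.0964 × 4197 = 405 mm^2.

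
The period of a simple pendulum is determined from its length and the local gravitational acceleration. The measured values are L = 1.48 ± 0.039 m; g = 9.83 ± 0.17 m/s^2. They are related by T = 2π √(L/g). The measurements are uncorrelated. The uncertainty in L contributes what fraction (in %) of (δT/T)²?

(δT/T)² = (½·δL/L)² + (−½·δg/g)²
  L term: (0.5×0.0264)² = 0.000174
  g term: (-0.5×0.0173)² = 7.48e-05
Total = 0.000248. Share from L = 0.000174/0.000248 = 0.699.

69.9%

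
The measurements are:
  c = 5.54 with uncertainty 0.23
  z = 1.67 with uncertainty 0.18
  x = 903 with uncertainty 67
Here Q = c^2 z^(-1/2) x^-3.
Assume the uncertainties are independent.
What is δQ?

Q is a product of powers, so relative uncertainties combine in quadrature:
  (2·δc/c)² = (2×0.0415)² = 0.00689;  (−½·δz/z)² = (-0.5×0.108)² = 0.00290;  (-3·δx/x)² = (-3×0.0742)² = 0.0495
δQ/Q = √(0.0593) = 0.244
Q = 3.23e-08, so δQ = 0.244 × 3.23e-08 = 7.86e-09.

7.86e-09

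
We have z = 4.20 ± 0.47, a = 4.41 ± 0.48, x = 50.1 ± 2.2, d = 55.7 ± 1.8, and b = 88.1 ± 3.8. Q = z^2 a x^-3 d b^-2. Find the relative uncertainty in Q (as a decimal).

0.296

Each factor contributes (exponent × relative error)² to (δQ/Q)²:
  (2·δz/z)² = (2×0.112)² = 0.0501;  (1·δa/a)² = (1×0.109)² = 0.0118;  (-3·δx/x)² = (-3×0.0439)² = 0.0174;  (1·δd/d)² = (1×0.0323)² = 0.00104;  (-2·δb/b)² = (-2×0.0431)² = 0.00744
δQ/Q = √(0.0878) = 0.296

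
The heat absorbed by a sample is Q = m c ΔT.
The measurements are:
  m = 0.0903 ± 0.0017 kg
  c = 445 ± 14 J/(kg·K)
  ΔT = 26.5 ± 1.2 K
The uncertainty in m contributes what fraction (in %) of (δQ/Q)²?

(δQ/Q)² = (1·δm/m)² + (1·δc/c)² + (1·δΔT/ΔT)²
  m term: (1×0.0188)² = 0.000354
  c term: (1×0.0315)² = 0.000990
  ΔT term: (1×0.0453)² = 0.00205
Total = 0.00339. Share from m = 0.000354/0.00339 = 0.104.

10.4%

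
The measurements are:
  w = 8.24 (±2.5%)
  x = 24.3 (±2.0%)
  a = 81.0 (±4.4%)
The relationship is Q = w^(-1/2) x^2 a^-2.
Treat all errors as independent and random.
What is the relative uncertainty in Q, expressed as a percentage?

Each factor contributes (exponent × relative error)² to (δQ/Q)²:
  (−½·δw/w)² = (-0.5×0.0250)² = 0.000156;  (2·δx/x)² = (2×0.0200)² = 0.00160;  (-2·δa/a)² = (-2×0.0440)² = 0.00774
δQ/Q = √(0.00950) = 0.0975

9.75%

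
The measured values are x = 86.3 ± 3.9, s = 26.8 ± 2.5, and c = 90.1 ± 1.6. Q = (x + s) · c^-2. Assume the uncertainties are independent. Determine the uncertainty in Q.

Let u = x + s = 113. δu = √(δx² + δs²) = √(15.2 + 6.25) = 4.63, so δu/u = 0.0410.
Q is then a monomial in u, c:
δQ/Q = √((δu/u)² + (-2·δc/c)²) = √(0.00168 + 0.00126) = 0.0542
Q = 0.0139, so δQ = 0.0542 × 0.0139 = 0.000755.

0.000755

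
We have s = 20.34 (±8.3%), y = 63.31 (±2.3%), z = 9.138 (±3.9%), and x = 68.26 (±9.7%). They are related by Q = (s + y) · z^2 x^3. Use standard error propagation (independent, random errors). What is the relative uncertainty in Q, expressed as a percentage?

Let u = s + y = 83.65. δu = √(δs² + δy²) = √(2.85 + 2.12) = 2.23, so δu/u = 0.0267.
Q is then a monomial in u, z, x:
δQ/Q = √((δu/u)² + (2·δz/z)² + (3·δx/x)²) = √(0.000710 + 0.00608 + 0.0847) = 0.302

30.2%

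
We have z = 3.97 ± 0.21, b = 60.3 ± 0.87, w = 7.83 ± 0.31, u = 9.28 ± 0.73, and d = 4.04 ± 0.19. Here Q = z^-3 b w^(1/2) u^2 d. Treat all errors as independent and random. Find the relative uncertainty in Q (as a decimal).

Since Q is a product/quotient, work with relative uncertainties:
  (-3·δz/z)² = (-3×0.0529)² = 0.0252;  (1·δb/b)² = (1×0.0144)² = 0.000208;  (½·δw/w)² = (0.5×0.0396)² = 0.000392;  (2·δu/u)² = (2×0.0787)² = 0.0248;  (1·δd/d)² = (1×0.0470)² = 0.00221
δQ/Q = √(0.0527) = 0.230

0.230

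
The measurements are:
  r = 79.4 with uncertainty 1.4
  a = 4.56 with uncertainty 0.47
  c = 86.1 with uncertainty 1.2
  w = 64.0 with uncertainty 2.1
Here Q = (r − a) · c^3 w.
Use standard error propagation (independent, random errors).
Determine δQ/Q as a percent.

Let u = r − a = 74.8. δu = √(δr² + δa²) = √(1.96 + 0.221) = 1.48, so δu/u = 0.0197.
Q is then a monomial in u, c, w:
δQ/Q = √((δu/u)² + (3·δc/c)² + (1·δw/w)²) = √(0.000389 + 0.00175 + 0.00108) = 0.0567

5.67%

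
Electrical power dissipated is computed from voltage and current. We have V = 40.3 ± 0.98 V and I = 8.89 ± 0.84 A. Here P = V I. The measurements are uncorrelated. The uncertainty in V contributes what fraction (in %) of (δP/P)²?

6.21%

(δP/P)² = (1·δV/V)² + (1·δI/I)²
  V term: (1×0.0243)² = 0.000591
  I term: (1×0.0945)² = 0.00893
Total = 0.00952. Share from V = 0.000591/0.00952 = 0.0621.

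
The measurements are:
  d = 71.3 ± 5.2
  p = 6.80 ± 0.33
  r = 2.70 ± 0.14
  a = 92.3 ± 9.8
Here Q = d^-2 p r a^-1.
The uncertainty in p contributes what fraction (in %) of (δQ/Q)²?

6.26%

(δQ/Q)² = (-2·δd/d)² + (1·δp/p)² + (1·δr/r)² + (-1·δa/a)²
  d term: (-2×0.0729)² = 0.0213
  p term: (1×0.0485)² = 0.00236
  r term: (1×0.0519)² = 0.00269
  a term: (-1×0.106)² = 0.0113
Total = 0.0376. Share from p = 0.00236/0.0376 = 0.0626.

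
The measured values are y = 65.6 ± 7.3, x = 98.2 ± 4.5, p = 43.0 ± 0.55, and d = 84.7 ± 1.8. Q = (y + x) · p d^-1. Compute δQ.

4.82

Let u = y + x = 164. δu = √(δy² + δx²) = √(53.3 + 20.2) = 8.58, so δu/u = 0.0524.
Q is then a monomial in u, p, d:
δQ/Q = √((δu/u)² + (1·δp/p)² + (-1·δd/d)²) = √(0.00274 + 0.000164 + 0.000452) = 0.0579
Q = 83.2, so δQ = 0.0579 × 83.2 = 4.82.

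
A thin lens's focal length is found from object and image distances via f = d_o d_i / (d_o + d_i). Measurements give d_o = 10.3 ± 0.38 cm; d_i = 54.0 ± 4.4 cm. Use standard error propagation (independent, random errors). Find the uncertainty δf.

∂f/∂d_o = (d_i/(d_o+d_i))² = 0.705;  ∂f/∂d_i = (d_o/(d_o+d_i))² = 0.0257
δf = √((∂f/∂d_o · δd_o)² + (∂f/∂d_i · δd_i)²) = √(0.0718 + 0.0127) = 0.291 cm

0.291 cm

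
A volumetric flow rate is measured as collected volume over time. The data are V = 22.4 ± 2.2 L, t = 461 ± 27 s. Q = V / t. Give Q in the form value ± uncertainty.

0.0486 ± 0.00556 L/s

Q is a product of powers, so relative uncertainties combine in quadrature:
  (1·δV/V)² = (1×0.0982)² = 0.00965;  (-1·δt/t)² = (-1×0.0586)² = 0.00343
δQ/Q = √(0.0131) = 0.114
Q = 0.0486 L/s, so δQ = 0.114 × 0.0486 = 0.00556 L/s.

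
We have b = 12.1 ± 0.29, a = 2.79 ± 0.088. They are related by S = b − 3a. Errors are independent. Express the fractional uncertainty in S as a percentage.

10.5%

For a sum/difference, combine absolute errors in quadrature:
  (δb)² = 0.0841;  (3·δa)² = 0.0697
δS = √(0.154) = 0.392
S = 3.73, so δS/S = 0.392/3.73 = 0.105.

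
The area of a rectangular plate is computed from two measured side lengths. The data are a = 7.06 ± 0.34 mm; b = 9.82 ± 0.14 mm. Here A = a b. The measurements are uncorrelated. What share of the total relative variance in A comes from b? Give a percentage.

8.06%

(δA/A)² = (1·δa/a)² + (1·δb/b)²
  a term: (1×0.0482)² = 0.00232
  b term: (1×0.0143)² = 0.000203
Total = 0.00252. Share from b = 0.000203/0.00252 = 0.0806.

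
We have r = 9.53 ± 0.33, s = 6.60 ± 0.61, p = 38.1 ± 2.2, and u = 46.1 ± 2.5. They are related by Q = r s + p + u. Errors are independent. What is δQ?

7.04

Let w = r·s = 62.9. δw/w = √((1·δr/r)² + (1·δs/s)²) = √(0.00120 + 0.00854) = 0.0987, so δw = 6.21.
Q = w + p + u: δQ = √(δw² + δp² + δu²) = √(38.5 + 4.84 + 6.25) = 7.04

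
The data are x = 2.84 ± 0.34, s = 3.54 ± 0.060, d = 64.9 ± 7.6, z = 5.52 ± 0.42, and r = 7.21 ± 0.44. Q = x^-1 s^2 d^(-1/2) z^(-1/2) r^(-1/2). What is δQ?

Each factor contributes (exponent × relative error)² to (δQ/Q)²:
  (-1·δx/x)² = (-1×0.120)² = 0.0143;  (2·δs/s)² = (2×0.0169)² = 0.00115;  (−½·δd/d)² = (-0.5×0.117)² = 0.00343;  (−½·δz/z)² = (-0.5×0.0761)² = 0.00145;  (−½·δr/r)² = (-0.5×0.0610)² = 0.000931
δQ/Q = √(0.0213) = 0.146
Q = 0.0868, so δQ = 0.146 × 0.0868 = 0.0127.

0.0127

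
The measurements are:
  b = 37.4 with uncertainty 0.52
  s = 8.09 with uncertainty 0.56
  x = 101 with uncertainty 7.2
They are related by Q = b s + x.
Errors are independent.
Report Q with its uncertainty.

Let p = b·s = 303. δp/p = √((1·δb/b)² + (1·δs/s)²) = √(0.000193 + 0.00479) = 0.0706, so δp = 21.4.
Q = p + x: δQ = √(δp² + δx²) = √(456 + 51.8) = 22.5
Q = 404.

404 ± 22.5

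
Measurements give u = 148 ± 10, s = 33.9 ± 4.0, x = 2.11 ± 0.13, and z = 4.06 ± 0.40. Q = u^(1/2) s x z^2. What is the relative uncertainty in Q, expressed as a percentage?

24.0%

Relative error in a monomial: (δQ/Q)² = Σ (nᵢ · δxᵢ/xᵢ)².
  (½·δu/u)² = (0.5×0.0676)² = 0.00114;  (1·δs/s)² = (1×0.118)² = 0.0139;  (1·δx/x)² = (1×0.0616)² = 0.00380;  (2·δz/z)² = (2×0.0985)² = 0.0388
δQ/Q = √(0.0577) = 0.240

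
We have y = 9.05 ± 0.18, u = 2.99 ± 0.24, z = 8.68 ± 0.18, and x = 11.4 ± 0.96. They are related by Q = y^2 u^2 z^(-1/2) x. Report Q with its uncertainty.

Relative error in a monomial: (δQ/Q)² = Σ (nᵢ · δxᵢ/xᵢ)².
  (2·δy/y)² = (2×0.0199)² = 0.00158;  (2·δu/u)² = (2×0.0803)² = 0.0258;  (−½·δz/z)² = (-0.5×0.0207)² = 0.000108;  (1·δx/x)² = (1×0.0842)² = 0.00709
δQ/Q = √(0.0346) = 0.186
Q = 2830, so δQ = 0.186 × 2830 = 527.

2830 ± 527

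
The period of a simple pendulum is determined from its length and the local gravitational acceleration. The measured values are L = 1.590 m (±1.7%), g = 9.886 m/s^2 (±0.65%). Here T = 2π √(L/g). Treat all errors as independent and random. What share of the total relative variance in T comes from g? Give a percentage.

12.8%

(δT/T)² = (½·δL/L)² + (−½·δg/g)²
  L term: (0.5×0.0170)² = 7.23e-05
  g term: (-0.5×0.00650)² = 1.06e-05
Total = 8.28e-05. Share from g = 1.06e-05/8.28e-05 = 0.128.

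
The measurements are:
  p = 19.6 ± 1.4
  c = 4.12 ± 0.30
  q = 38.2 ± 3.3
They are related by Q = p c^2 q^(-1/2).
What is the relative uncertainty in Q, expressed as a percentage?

Products/powers → add relative errors in quadrature, weighted by exponent:
  (1·δp/p)² = (1×0.0714)² = 0.00510;  (2·δc/c)² = (2×0.0728)² = 0.0212;  (−½·δq/q)² = (-0.5×0.0864)² = 0.00187
δQ/Q = √(0.0282) = 0.168

16.8%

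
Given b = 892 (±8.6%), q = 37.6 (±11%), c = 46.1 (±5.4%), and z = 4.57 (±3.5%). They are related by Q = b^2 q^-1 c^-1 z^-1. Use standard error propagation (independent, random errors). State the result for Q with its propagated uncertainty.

Products/powers → add relative errors in quadrature, weighted by exponent:
  (2·δb/b)² = (2×0.0860)² = 0.0296;  (-1·δq/q)² = (-1×0.110)² = 0.0121;  (-1·δc/c)² = (-1×0.0540)² = 0.00292;  (-1·δz/z)² = (-1×0.0350)² = 0.00123
δQ/Q = √(0.0458) = 0.214
Q = 100, so δQ = 0.214 × 100 = 21.5.

100 ± 21.5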